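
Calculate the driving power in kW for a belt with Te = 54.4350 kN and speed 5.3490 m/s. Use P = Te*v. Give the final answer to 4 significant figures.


P = Te * v = 54.4350 * 5.3490
P = 291.2 kW


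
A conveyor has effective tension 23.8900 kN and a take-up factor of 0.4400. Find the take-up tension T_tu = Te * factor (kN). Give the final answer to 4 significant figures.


T_tu = 23.8900 * 0.4400
T_tu = 10.51 kN


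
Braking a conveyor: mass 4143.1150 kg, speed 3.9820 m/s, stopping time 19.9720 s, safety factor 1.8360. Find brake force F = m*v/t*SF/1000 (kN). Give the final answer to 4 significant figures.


F = 4143.1150 * 3.9820 / 19.9720 * 1.8360 / 1000
F = 1.517 kN


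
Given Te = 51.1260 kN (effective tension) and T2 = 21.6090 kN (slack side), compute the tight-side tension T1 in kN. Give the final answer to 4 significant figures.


T1 = Te + T2 = 51.1260 + 21.6090
T1 = 72.73 kN


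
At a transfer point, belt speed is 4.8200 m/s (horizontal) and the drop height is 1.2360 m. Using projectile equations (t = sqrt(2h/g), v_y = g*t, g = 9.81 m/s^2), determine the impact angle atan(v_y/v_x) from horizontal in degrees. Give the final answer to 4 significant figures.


t = sqrt(2*1.2360/9.81) = 0.501984 s
v_y = 9.81 * 0.501984 = 4.92446 m/s
angle = atan(4.92446 / 4.8200) = 45.61 deg


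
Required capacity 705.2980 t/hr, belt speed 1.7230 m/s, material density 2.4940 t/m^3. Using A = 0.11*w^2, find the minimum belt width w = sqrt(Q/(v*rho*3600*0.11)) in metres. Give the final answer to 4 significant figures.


A_req = 705.2980 / (1.7230 * 2.4940 * 3600) = 0.045592 m^2
w = sqrt(0.045592 / 0.11)
w = 0.6438 m


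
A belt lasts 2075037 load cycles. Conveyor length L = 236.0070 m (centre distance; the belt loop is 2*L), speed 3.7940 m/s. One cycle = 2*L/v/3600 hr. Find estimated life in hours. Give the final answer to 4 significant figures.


cycle_time = 2 * 236.0070 / 3.7940 / 3600 = 0.0345585 hr
life = 2075037 * 0.0345585 = 71710 hours


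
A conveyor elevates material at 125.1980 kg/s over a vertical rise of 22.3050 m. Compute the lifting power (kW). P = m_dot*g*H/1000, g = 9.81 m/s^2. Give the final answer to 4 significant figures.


P = 125.1980 * 9.81 * 22.3050 / 1000
P = 27.39 kW


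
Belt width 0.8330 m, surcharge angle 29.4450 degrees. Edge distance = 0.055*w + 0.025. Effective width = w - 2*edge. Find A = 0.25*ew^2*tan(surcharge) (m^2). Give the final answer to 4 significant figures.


edge = 0.055*0.8330 + 0.025 = 0.070815 m
ew = 0.8330 - 2*0.070815 = 0.69137 m
A = 0.25 * 0.69137^2 * tan(29.4450 deg)
A = 0.06746 m^2


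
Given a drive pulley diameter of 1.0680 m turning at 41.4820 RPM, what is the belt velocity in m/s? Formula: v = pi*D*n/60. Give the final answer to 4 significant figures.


v = pi * 1.0680 * 41.4820 / 60
v = 2.320 m/s


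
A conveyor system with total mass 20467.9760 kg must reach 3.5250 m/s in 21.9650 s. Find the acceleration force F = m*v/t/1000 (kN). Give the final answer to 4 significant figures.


F = 20467.9760 * 3.5250 / 21.9650 / 1000
F = 3.285 kN


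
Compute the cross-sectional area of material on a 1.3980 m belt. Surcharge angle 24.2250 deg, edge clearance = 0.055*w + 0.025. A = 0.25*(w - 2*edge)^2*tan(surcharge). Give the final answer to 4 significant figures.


edge = 0.055*1.3980 + 0.025 = 0.10189 m
ew = 1.3980 - 2*0.10189 = 1.19422 m
A = 0.25 * 1.19422^2 * tan(24.2250 deg)
A = 0.1604 m^2


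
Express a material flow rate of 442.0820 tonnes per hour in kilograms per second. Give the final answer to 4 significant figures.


m_dot = 442.0820 * 1000 / 3600
m_dot = 122.8 kg/s


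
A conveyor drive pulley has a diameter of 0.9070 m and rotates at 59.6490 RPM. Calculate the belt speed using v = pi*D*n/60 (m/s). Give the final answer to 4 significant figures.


v = pi * 0.9070 * 59.6490 / 60
v = 2.833 m/s


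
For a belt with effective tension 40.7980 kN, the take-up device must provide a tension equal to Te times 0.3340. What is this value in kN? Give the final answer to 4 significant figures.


T_tu = 40.7980 * 0.3340
T_tu = 13.63 kN


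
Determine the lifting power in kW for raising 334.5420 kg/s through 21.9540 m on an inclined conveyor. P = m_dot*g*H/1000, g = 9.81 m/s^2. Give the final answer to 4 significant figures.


P = 334.5420 * 9.81 * 21.9540 / 1000
P = 72.05 kW


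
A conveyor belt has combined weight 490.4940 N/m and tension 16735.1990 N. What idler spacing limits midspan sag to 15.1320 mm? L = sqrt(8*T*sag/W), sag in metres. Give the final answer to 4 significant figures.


sag = 15.1320/1000 = 0.015132 m
L = sqrt(8 * 16735.1990 * 0.015132 / 490.4940)
L = 2.032 m


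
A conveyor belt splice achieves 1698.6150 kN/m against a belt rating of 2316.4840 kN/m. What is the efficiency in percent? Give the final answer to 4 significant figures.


Eff = 1698.6150 / 2316.4840 * 100
Eff = 73.33 %


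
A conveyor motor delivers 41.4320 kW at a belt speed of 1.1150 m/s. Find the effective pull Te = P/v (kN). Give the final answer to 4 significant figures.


Te = P / v = 41.4320 / 1.1150
Te = 37.16 kN


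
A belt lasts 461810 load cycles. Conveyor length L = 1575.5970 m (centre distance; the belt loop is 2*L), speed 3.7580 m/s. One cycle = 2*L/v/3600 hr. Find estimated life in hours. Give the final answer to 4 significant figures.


cycle_time = 2 * 1575.5970 / 3.7580 / 3600 = 0.232925 hr
life = 461810 * 0.232925 = 107600 hours


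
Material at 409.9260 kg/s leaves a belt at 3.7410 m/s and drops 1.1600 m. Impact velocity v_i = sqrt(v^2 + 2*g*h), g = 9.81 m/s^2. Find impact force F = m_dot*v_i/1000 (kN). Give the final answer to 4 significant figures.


v_i = sqrt(3.7410^2 + 2*9.81*1.1600) = 6.06253 m/s
F = 409.9260 * 6.06253 / 1000
F = 2.485 kN


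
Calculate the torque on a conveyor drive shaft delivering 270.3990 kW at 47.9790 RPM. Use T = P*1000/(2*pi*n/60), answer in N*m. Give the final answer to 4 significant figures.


omega = 2*pi*47.9790/60 = 5.02435 rad/s
T = 270.3990*1000 / 5.02435
T = 53820 N*m


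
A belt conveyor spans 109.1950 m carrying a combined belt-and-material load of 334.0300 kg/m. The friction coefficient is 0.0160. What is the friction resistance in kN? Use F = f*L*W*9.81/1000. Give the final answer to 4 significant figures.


F = 0.0160 * 109.1950 * 334.0300 * 9.81 / 1000
F = 5.725 kN


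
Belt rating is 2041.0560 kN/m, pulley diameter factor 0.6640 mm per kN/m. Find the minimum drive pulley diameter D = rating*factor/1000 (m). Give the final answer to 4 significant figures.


D = 2041.0560 * 0.6640 / 1000
D = 1.355 m


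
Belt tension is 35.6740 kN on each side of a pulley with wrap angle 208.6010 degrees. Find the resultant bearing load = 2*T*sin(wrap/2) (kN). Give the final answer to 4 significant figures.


F = 2 * 35.6740 * sin(208.6010/2 deg)
F = 69.14 kN


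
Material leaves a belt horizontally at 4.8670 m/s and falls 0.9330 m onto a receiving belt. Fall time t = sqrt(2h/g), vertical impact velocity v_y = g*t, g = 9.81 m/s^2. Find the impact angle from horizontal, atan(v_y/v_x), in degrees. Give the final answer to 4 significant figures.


t = sqrt(2*0.9330/9.81) = 0.436135 s
v_y = 9.81 * 0.436135 = 4.27848 m/s
angle = atan(4.27848 / 4.8670) = 41.32 deg


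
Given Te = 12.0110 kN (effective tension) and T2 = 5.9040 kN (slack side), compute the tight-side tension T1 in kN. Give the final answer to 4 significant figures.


T1 = Te + T2 = 12.0110 + 5.9040
T1 = 17.91 kN


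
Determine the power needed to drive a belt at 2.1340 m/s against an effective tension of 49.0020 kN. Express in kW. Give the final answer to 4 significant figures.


P = Te * v = 49.0020 * 2.1340
P = 104.6 kW


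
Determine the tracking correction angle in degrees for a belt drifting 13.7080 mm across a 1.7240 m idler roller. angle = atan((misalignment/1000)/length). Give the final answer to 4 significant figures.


misalign_m = 13.7080 / 1000 = 0.013708 m
angle = atan(0.013708 / 1.7240)
angle = 0.4556 deg


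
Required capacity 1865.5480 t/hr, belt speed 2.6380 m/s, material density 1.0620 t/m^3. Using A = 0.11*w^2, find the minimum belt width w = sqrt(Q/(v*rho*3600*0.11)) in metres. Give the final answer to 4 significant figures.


A_req = 1865.5480 / (2.6380 * 1.0620 * 3600) = 0.184971 m^2
w = sqrt(0.184971 / 0.11)
w = 1.297 m


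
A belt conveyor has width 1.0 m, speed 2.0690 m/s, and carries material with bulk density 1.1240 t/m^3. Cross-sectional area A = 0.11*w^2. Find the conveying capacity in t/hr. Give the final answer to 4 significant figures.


A = 0.11 * 1.0^2 = 0.11 m^2
C = 0.11 * 2.0690 * 1.1240 * 3600
C = 920.9 t/hr


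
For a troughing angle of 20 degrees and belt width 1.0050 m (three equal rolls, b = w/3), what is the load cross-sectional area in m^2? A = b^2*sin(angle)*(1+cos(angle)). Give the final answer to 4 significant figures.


b = 1.0050/3 = 0.335 m
A = 0.335^2 * sin(20 deg) * (1 + cos(20 deg))
A = 0.07445 m^2


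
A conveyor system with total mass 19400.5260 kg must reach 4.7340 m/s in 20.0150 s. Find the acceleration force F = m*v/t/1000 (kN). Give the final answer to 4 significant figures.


F = 19400.5260 * 4.7340 / 20.0150 / 1000
F = 4.589 kN


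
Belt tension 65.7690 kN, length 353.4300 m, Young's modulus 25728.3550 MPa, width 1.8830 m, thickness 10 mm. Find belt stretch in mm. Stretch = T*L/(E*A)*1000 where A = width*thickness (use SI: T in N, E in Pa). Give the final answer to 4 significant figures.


A = 1.8830 * 0.01 = 0.01883 m^2
Stretch = 65.7690*1000 * 353.4300 / (25728.3550e6 * 0.01883) * 1000
Stretch = 47.98 mm


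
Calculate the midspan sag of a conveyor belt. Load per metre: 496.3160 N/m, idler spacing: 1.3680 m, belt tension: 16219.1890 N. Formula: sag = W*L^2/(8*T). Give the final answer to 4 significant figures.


sag = 496.3160 * 1.3680^2 / (8 * 16219.1890)
sag = 0.007158 m


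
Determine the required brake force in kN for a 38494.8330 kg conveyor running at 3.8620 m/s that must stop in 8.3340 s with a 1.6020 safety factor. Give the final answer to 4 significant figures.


F = 38494.8330 * 3.8620 / 8.3340 * 1.6020 / 1000
F = 28.58 kN


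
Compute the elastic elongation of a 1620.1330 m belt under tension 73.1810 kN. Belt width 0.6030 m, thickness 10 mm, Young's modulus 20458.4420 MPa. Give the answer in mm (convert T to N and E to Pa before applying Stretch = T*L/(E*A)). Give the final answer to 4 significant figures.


A = 0.6030 * 0.01 = 0.00603 m^2
Stretch = 73.1810*1000 * 1620.1330 / (20458.4420e6 * 0.00603) * 1000
Stretch = 961.1 mm


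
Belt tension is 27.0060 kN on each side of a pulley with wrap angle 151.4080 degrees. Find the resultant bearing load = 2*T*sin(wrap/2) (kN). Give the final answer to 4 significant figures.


F = 2 * 27.0060 * sin(151.4080/2 deg)
F = 52.34 kN


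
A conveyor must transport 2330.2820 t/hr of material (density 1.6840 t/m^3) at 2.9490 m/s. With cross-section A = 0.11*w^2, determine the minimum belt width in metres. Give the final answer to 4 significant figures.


A_req = 2330.2820 / (2.9490 * 1.6840 * 3600) = 0.130343 m^2
w = sqrt(0.130343 / 0.11)
w = 1.089 m


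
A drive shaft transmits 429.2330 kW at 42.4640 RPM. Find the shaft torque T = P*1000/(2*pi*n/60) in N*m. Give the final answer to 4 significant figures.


omega = 2*pi*42.4640/60 = 4.44682 rad/s
T = 429.2330*1000 / 4.44682
T = 96530 N*m


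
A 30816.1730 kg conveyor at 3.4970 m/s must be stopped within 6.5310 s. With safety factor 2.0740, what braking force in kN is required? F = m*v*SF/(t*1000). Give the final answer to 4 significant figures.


F = 30816.1730 * 3.4970 / 6.5310 * 2.0740 / 1000
F = 34.22 kN


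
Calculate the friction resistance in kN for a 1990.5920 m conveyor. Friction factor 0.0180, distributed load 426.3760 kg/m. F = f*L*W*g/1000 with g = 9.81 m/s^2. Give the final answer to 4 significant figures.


F = 0.0180 * 1990.5920 * 426.3760 * 9.81 / 1000
F = 149.9 kN


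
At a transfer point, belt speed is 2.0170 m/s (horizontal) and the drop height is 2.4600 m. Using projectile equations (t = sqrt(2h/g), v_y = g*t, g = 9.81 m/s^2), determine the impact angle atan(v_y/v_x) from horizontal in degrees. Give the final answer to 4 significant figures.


t = sqrt(2*2.4600/9.81) = 0.708187 s
v_y = 9.81 * 0.708187 = 6.94731 m/s
angle = atan(6.94731 / 2.0170) = 73.81 deg


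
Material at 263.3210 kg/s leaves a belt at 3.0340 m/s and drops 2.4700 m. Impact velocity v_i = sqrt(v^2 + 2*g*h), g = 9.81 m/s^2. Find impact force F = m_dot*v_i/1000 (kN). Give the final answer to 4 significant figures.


v_i = sqrt(3.0340^2 + 2*9.81*2.4700) = 7.59385 m/s
F = 263.3210 * 7.59385 / 1000
F = 2.000 kN


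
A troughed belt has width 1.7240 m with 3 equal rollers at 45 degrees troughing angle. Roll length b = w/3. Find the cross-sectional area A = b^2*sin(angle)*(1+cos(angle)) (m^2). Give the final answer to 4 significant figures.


b = 1.7240/3 = 0.574667 m
A = 0.574667^2 * sin(45 deg) * (1 + cos(45 deg))
A = 0.3986 m^2


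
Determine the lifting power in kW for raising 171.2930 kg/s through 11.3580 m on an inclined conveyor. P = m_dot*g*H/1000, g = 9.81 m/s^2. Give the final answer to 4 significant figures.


P = 171.2930 * 9.81 * 11.3580 / 1000
P = 19.09 kW


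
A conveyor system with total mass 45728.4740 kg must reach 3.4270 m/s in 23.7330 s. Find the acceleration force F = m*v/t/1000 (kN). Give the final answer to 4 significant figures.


F = 45728.4740 * 3.4270 / 23.7330 / 1000
F = 6.603 kN


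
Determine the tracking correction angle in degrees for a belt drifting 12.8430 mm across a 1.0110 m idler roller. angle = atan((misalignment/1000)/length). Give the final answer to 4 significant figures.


misalign_m = 12.8430 / 1000 = 0.012843 m
angle = atan(0.012843 / 1.0110)
angle = 0.7278 deg


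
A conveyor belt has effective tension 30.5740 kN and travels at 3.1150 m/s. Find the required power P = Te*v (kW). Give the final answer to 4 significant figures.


P = Te * v = 30.5740 * 3.1150
P = 95.24 kW


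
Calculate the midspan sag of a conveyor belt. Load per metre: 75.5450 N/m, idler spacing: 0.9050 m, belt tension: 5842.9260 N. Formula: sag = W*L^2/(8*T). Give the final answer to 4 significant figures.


sag = 75.5450 * 0.9050^2 / (8 * 5842.9260)
sag = 0.001324 m


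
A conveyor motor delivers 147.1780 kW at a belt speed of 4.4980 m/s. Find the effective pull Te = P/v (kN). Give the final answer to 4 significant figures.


Te = P / v = 147.1780 / 4.4980
Te = 32.72 kN


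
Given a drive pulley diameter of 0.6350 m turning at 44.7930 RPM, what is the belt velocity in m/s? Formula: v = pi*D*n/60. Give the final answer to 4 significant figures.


v = pi * 0.6350 * 44.7930 / 60
v = 1.489 m/s


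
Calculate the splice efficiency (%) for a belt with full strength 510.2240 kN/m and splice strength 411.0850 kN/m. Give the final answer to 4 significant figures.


Eff = 411.0850 / 510.2240 * 100
Eff = 80.57 %


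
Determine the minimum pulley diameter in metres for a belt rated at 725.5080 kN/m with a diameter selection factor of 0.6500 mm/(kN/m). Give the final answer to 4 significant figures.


D = 725.5080 * 0.6500 / 1000
D = 0.4716 m


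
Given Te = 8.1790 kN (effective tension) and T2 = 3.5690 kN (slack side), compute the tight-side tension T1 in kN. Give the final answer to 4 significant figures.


T1 = Te + T2 = 8.1790 + 3.5690
T1 = 11.75 kN


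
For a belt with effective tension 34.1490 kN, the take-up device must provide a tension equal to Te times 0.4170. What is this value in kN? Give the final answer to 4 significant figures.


T_tu = 34.1490 * 0.4170
T_tu = 14.24 kN


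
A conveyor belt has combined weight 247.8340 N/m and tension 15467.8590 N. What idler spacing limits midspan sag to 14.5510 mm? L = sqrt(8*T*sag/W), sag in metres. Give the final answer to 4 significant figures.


sag = 14.5510/1000 = 0.014551 m
L = sqrt(8 * 15467.8590 * 0.014551 / 247.8340)
L = 2.695 m


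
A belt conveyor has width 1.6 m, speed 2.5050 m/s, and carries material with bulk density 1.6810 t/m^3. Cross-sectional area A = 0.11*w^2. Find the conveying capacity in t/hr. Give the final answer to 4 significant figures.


A = 0.11 * 1.6^2 = 0.2816 m^2
C = 0.2816 * 2.5050 * 1.6810 * 3600
C = 4269 t/hr


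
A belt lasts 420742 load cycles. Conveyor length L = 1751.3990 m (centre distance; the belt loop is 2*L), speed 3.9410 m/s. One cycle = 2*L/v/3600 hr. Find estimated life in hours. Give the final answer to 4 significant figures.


cycle_time = 2 * 1751.3990 / 3.9410 / 3600 = 0.246892 hr
life = 420742 * 0.246892 = 103900 hours


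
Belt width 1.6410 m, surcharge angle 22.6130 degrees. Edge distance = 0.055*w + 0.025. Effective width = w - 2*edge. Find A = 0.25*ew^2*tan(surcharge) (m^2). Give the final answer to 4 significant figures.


edge = 0.055*1.6410 + 0.025 = 0.115255 m
ew = 1.6410 - 2*0.115255 = 1.41049 m
A = 0.25 * 1.41049^2 * tan(22.6130 deg)
A = 0.2072 m^2


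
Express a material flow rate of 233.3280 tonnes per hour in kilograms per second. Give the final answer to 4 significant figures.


m_dot = 233.3280 * 1000 / 3600
m_dot = 64.81 kg/s


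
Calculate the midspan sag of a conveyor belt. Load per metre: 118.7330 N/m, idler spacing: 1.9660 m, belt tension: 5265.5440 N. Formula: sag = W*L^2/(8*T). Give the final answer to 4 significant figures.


sag = 118.7330 * 1.9660^2 / (8 * 5265.5440)
sag = 0.01089 m


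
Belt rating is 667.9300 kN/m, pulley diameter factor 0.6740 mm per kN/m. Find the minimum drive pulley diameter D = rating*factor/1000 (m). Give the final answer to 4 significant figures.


D = 667.9300 * 0.6740 / 1000
D = 0.4502 m


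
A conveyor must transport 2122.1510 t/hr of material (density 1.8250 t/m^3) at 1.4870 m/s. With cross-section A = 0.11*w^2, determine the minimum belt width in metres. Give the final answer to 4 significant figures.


A_req = 2122.1510 / (1.4870 * 1.8250 * 3600) = 0.21722 m^2
w = sqrt(0.21722 / 0.11)
w = 1.405 m


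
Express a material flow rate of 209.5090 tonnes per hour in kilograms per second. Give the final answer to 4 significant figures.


m_dot = 209.5090 * 1000 / 3600
m_dot = 58.20 kg/s


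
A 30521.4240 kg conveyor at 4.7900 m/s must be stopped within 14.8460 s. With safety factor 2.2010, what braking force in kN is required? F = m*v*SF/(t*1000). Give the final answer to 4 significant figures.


F = 30521.4240 * 4.7900 / 14.8460 * 2.2010 / 1000
F = 21.67 kN


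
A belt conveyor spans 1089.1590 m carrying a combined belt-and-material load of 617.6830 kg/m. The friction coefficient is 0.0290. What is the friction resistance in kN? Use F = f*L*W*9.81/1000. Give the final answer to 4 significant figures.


F = 0.0290 * 1089.1590 * 617.6830 * 9.81 / 1000
F = 191.4 kN


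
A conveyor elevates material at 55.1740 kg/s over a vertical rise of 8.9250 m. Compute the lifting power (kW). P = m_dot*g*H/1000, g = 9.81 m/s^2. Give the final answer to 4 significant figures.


P = 55.1740 * 9.81 * 8.9250 / 1000
P = 4.831 kW


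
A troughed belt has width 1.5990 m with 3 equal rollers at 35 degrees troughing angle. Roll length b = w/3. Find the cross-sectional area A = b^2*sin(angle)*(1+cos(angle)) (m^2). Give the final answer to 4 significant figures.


b = 1.5990/3 = 0.533 m
A = 0.533^2 * sin(35 deg) * (1 + cos(35 deg))
A = 0.2964 m^2


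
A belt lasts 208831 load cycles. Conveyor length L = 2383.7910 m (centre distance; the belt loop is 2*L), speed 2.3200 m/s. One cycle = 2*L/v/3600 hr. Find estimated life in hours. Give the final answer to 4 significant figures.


cycle_time = 2 * 2383.7910 / 2.3200 / 3600 = 0.570831 hr
life = 208831 * 0.570831 = 119200 hours


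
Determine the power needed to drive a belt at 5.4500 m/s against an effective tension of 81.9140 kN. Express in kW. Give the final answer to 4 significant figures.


P = Te * v = 81.9140 * 5.4500
P = 446.4 kW


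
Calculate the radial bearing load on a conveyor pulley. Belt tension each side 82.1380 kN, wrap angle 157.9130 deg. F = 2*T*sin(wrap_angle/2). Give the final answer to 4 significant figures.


F = 2 * 82.1380 * sin(157.9130/2 deg)
F = 161.2 kN


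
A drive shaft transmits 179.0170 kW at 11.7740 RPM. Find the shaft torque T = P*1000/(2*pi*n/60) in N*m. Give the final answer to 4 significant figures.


omega = 2*pi*11.7740/60 = 1.23297 rad/s
T = 179.0170*1000 / 1.23297
T = 145200 N*m


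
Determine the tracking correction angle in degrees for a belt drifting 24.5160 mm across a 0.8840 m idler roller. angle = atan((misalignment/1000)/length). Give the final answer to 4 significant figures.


misalign_m = 24.5160 / 1000 = 0.024516 m
angle = atan(0.024516 / 0.8840)
angle = 1.589 deg


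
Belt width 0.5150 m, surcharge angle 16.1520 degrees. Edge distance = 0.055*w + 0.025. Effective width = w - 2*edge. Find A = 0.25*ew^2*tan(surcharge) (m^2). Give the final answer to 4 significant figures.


edge = 0.055*0.5150 + 0.025 = 0.053325 m
ew = 0.5150 - 2*0.053325 = 0.40835 m
A = 0.25 * 0.40835^2 * tan(16.1520 deg)
A = 0.01207 m^2


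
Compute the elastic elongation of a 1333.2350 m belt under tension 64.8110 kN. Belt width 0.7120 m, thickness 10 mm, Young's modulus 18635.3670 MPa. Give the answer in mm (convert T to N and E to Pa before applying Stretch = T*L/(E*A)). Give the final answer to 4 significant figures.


A = 0.7120 * 0.01 = 0.00712 m^2
Stretch = 64.8110*1000 * 1333.2350 / (18635.3670e6 * 0.00712) * 1000
Stretch = 651.2 mm


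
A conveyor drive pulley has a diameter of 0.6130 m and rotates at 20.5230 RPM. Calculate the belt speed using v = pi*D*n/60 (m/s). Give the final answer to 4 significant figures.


v = pi * 0.6130 * 20.5230 / 60
v = 0.6587 m/s


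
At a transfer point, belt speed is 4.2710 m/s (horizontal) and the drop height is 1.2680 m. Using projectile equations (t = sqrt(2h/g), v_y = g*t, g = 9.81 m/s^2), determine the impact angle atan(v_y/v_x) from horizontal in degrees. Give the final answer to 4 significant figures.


t = sqrt(2*1.2680/9.81) = 0.50844 s
v_y = 9.81 * 0.50844 = 4.9878 m/s
angle = atan(4.9878 / 4.2710) = 49.43 deg


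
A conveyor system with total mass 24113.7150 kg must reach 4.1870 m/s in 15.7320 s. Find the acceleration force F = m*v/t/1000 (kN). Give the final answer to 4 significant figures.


F = 24113.7150 * 4.1870 / 15.7320 / 1000
F = 6.418 kN


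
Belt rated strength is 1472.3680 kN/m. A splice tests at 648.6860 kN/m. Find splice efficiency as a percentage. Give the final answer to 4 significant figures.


Eff = 648.6860 / 1472.3680 * 100
Eff = 44.06 %


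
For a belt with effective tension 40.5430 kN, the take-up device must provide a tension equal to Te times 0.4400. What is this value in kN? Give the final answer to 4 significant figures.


T_tu = 40.5430 * 0.4400
T_tu = 17.84 kN


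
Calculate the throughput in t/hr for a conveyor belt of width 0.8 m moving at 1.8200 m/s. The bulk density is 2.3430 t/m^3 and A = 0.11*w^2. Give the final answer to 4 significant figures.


A = 0.11 * 0.8^2 = 0.0704 m^2
C = 0.0704 * 1.8200 * 2.3430 * 3600
C = 1081 t/hr


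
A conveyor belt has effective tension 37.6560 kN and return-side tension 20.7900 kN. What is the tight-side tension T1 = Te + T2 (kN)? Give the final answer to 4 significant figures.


T1 = Te + T2 = 37.6560 + 20.7900
T1 = 58.45 kN


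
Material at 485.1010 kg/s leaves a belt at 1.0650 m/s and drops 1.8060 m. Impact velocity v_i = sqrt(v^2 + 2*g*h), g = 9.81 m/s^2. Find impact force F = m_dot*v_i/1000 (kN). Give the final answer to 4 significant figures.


v_i = sqrt(1.0650^2 + 2*9.81*1.8060) = 6.04714 m/s
F = 485.1010 * 6.04714 / 1000
F = 2.933 kN


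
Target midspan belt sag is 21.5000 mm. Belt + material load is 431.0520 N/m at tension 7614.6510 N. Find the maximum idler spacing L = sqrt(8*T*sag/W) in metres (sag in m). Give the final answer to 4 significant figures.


sag = 21.5000/1000 = 0.021500 m
L = sqrt(8 * 7614.6510 * 0.021500 / 431.0520)
L = 1.743 m


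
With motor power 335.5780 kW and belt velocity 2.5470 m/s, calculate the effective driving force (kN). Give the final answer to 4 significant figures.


Te = P / v = 335.5780 / 2.5470
Te = 131.8 kN


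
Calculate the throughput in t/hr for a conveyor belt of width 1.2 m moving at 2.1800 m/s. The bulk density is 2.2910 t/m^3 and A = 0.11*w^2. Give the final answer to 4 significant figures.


A = 0.11 * 1.2^2 = 0.1584 m^2
C = 0.1584 * 2.1800 * 2.2910 * 3600
C = 2848 t/hr


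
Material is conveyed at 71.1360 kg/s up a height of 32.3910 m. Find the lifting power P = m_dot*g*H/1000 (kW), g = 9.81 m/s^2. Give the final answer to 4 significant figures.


P = 71.1360 * 9.81 * 32.3910 / 1000
P = 22.60 kW


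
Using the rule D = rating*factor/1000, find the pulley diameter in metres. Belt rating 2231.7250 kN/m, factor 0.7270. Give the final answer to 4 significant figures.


D = 2231.7250 * 0.7270 / 1000
D = 1.622 m


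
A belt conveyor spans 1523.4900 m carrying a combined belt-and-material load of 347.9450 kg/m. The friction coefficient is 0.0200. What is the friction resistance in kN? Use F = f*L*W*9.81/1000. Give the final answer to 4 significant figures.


F = 0.0200 * 1523.4900 * 347.9450 * 9.81 / 1000
F = 104.0 kN


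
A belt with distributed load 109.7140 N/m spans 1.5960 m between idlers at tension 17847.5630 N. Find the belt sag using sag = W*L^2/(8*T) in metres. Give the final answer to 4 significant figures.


sag = 109.7140 * 1.5960^2 / (8 * 17847.5630)
sag = 0.001957 m


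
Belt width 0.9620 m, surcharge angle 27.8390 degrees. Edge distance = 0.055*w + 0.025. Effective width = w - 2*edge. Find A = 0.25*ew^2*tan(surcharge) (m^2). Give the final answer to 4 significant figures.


edge = 0.055*0.9620 + 0.025 = 0.07791 m
ew = 0.9620 - 2*0.07791 = 0.80618 m
A = 0.25 * 0.80618^2 * tan(27.8390 deg)
A = 0.08581 m^2


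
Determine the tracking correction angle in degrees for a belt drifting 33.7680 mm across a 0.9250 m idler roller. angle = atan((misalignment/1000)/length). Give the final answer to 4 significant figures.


misalign_m = 33.7680 / 1000 = 0.033768 m
angle = atan(0.033768 / 0.9250)
angle = 2.091 deg


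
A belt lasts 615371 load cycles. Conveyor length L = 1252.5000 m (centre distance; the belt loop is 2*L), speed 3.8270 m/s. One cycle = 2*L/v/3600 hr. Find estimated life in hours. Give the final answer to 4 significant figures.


cycle_time = 2 * 1252.5000 / 3.8270 / 3600 = 0.181822 hr
life = 615371 * 0.181822 = 111900 hours


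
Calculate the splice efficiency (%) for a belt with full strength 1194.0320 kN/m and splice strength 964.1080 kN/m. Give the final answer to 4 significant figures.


Eff = 964.1080 / 1194.0320 * 100
Eff = 80.74 %


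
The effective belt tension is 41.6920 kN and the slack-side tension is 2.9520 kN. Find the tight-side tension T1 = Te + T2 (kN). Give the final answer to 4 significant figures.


T1 = Te + T2 = 41.6920 + 2.9520
T1 = 44.64 kN


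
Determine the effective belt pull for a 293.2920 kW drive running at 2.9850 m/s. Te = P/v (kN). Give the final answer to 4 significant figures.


Te = P / v = 293.2920 / 2.9850
Te = 98.26 kN


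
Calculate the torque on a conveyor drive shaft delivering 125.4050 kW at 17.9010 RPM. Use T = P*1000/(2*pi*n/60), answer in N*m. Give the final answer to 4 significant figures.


omega = 2*pi*17.9010/60 = 1.87459 rad/s
T = 125.4050*1000 / 1.87459
T = 66900 N*m


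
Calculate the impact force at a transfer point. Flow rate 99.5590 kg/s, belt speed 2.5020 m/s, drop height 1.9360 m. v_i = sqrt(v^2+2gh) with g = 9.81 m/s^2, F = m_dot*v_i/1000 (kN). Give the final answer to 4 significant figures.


v_i = sqrt(2.5020^2 + 2*9.81*1.9360) = 6.65164 m/s
F = 99.5590 * 6.65164 / 1000
F = 0.6622 kN


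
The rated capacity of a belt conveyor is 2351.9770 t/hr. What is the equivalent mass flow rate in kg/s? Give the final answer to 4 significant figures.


m_dot = 2351.9770 * 1000 / 3600
m_dot = 653.3 kg/s


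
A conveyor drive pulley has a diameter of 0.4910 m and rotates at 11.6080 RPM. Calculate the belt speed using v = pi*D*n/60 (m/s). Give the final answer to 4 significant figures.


v = pi * 0.4910 * 11.6080 / 60
v = 0.2984 m/s


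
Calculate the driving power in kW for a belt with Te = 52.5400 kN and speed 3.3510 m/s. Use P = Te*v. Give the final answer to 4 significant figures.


P = Te * v = 52.5400 * 3.3510
P = 176.1 kW


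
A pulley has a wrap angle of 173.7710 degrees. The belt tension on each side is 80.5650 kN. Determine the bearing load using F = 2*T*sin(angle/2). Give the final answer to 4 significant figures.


F = 2 * 80.5650 * sin(173.7710/2 deg)
F = 160.9 kN


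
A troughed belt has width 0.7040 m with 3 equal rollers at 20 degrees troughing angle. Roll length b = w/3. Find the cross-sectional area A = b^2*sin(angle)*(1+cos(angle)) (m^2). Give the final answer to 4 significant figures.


b = 0.7040/3 = 0.234667 m
A = 0.234667^2 * sin(20 deg) * (1 + cos(20 deg))
A = 0.03653 m^2


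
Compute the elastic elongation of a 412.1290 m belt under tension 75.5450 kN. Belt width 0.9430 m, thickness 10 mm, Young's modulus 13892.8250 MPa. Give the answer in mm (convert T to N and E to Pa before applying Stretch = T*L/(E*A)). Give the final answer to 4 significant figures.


A = 0.9430 * 0.01 = 0.00943 m^2
Stretch = 75.5450*1000 * 412.1290 / (13892.8250e6 * 0.00943) * 1000
Stretch = 237.6 mm


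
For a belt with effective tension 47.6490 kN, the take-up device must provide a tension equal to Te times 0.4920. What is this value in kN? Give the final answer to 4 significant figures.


T_tu = 47.6490 * 0.4920
T_tu = 23.44 kN


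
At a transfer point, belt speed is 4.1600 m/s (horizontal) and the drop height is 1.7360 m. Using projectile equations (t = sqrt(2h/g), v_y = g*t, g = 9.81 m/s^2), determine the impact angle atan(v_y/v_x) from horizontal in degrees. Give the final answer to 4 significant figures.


t = sqrt(2*1.7360/9.81) = 0.594916 s
v_y = 9.81 * 0.594916 = 5.83613 m/s
angle = atan(5.83613 / 4.1600) = 54.52 deg


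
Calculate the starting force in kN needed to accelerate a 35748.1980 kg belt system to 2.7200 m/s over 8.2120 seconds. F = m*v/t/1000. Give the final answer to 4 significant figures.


F = 35748.1980 * 2.7200 / 8.2120 / 1000
F = 11.84 kN


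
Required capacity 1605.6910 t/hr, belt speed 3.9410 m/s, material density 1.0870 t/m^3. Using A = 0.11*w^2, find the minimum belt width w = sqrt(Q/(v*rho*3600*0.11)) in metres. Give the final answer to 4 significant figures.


A_req = 1605.6910 / (3.9410 * 1.0870 * 3600) = 0.104117 m^2
w = sqrt(0.104117 / 0.11)
w = 0.9729 m


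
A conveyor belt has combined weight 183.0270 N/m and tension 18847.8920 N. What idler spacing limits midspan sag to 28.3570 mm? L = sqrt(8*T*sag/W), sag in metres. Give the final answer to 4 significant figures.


sag = 28.3570/1000 = 0.028357 m
L = sqrt(8 * 18847.8920 * 0.028357 / 183.0270)
L = 4.833 m


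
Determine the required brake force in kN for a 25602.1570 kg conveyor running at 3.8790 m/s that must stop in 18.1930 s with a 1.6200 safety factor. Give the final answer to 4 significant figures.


F = 25602.1570 * 3.8790 / 18.1930 * 1.6200 / 1000
F = 8.843 kN


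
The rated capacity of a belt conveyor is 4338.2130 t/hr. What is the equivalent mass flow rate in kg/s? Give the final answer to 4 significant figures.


m_dot = 4338.2130 * 1000 / 3600
m_dot = 1205 kg/s


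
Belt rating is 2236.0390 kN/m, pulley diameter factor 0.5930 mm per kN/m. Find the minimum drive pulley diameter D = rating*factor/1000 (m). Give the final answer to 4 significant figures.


D = 2236.0390 * 0.5930 / 1000
D = 1.326 m


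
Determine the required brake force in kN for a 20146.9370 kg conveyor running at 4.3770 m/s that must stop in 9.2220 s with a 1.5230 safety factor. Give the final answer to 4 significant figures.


F = 20146.9370 * 4.3770 / 9.2220 * 1.5230 / 1000
F = 14.56 kN


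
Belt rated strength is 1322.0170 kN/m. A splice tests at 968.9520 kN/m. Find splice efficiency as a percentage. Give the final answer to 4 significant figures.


Eff = 968.9520 / 1322.0170 * 100
Eff = 73.29 %


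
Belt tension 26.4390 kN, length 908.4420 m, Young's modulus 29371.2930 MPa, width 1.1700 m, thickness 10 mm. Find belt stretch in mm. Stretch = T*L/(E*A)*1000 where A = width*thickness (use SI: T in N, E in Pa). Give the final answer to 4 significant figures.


A = 1.1700 * 0.01 = 0.01170 m^2
Stretch = 26.4390*1000 * 908.4420 / (29371.2930e6 * 0.01170) * 1000
Stretch = 69.89 mm


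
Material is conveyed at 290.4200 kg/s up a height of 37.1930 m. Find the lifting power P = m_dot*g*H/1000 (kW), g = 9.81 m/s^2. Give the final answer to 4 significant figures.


P = 290.4200 * 9.81 * 37.1930 / 1000
P = 106.0 kW


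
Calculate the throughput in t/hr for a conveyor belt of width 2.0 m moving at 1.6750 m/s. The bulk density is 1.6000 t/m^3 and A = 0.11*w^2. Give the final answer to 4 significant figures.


A = 0.11 * 2.0^2 = 0.44 m^2
C = 0.44 * 1.6750 * 1.6000 * 3600
C = 4245 t/hr


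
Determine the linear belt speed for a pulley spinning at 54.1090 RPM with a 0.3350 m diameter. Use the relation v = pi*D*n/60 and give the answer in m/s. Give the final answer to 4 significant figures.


v = pi * 0.3350 * 54.1090 / 60
v = 0.9491 m/s


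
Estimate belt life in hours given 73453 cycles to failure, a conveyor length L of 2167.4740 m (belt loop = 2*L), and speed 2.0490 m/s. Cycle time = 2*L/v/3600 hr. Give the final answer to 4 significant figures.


cycle_time = 2 * 2167.4740 / 2.0490 / 3600 = 0.587678 hr
life = 73453 * 0.587678 = 43170 hours


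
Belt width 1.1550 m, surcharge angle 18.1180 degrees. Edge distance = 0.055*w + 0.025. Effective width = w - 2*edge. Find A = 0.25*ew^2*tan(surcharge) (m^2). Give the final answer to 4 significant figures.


edge = 0.055*1.1550 + 0.025 = 0.088525 m
ew = 1.1550 - 2*0.088525 = 0.97795 m
A = 0.25 * 0.97795^2 * tan(18.1180 deg)
A = 0.07823 m^2


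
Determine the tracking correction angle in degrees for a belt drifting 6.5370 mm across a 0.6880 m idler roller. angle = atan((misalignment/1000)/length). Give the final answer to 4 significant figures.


misalign_m = 6.5370 / 1000 = 0.006537 m
angle = atan(0.006537 / 0.6880)
angle = 0.5444 deg


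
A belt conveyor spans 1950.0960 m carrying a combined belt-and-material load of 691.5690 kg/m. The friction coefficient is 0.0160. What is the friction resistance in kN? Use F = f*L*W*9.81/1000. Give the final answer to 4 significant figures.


F = 0.0160 * 1950.0960 * 691.5690 * 9.81 / 1000
F = 211.7 kN


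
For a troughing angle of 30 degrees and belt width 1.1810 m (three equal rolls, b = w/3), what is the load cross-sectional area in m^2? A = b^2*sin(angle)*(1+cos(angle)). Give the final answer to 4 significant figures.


b = 1.1810/3 = 0.393667 m
A = 0.393667^2 * sin(30 deg) * (1 + cos(30 deg))
A = 0.1446 m^2


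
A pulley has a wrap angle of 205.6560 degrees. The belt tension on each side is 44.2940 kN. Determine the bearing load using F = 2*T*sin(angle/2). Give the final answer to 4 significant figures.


F = 2 * 44.2940 * sin(205.6560/2 deg)
F = 86.38 kN


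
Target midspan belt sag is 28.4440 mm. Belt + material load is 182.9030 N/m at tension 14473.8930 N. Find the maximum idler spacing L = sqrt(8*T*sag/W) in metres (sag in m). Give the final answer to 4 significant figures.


sag = 28.4440/1000 = 0.028444 m
L = sqrt(8 * 14473.8930 * 0.028444 / 182.9030)
L = 4.243 m


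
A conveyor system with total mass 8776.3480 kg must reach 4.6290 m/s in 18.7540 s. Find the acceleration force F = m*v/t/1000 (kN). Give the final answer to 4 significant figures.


F = 8776.3480 * 4.6290 / 18.7540 / 1000
F = 2.166 kN


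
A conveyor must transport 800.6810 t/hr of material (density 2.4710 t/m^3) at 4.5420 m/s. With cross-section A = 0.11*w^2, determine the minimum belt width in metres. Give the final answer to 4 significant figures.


A_req = 800.6810 / (4.5420 * 2.4710 * 3600) = 0.019817 m^2
w = sqrt(0.019817 / 0.11)
w = 0.4244 m


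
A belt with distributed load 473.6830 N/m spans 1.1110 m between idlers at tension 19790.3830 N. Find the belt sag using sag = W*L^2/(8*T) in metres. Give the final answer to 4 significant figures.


sag = 473.6830 * 1.1110^2 / (8 * 19790.3830)
sag = 0.003693 m


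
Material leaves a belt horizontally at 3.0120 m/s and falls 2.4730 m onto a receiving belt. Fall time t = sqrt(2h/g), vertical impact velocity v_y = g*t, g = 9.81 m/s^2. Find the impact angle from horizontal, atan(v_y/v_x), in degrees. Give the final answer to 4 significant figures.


t = sqrt(2*2.4730/9.81) = 0.710056 s
v_y = 9.81 * 0.710056 = 6.96565 m/s
angle = atan(6.96565 / 3.0120) = 66.62 deg


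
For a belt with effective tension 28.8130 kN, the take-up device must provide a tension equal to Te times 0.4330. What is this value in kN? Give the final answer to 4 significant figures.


T_tu = 28.8130 * 0.4330
T_tu = 12.48 kN


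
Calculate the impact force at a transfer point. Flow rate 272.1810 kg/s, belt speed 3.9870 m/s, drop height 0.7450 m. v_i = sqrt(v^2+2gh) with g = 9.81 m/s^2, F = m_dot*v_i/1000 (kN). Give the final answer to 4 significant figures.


v_i = sqrt(3.9870^2 + 2*9.81*0.7450) = 5.52386 m/s
F = 272.1810 * 5.52386 / 1000
F = 1.503 kN


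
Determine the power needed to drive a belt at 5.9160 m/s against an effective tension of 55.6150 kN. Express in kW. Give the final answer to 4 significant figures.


P = Te * v = 55.6150 * 5.9160
P = 329.0 kW


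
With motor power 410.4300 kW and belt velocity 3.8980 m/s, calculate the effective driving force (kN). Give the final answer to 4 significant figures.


Te = P / v = 410.4300 / 3.8980
Te = 105.3 kN


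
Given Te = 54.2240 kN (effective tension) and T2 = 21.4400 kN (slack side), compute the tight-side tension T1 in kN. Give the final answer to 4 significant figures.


T1 = Te + T2 = 54.2240 + 21.4400
T1 = 75.66 kN


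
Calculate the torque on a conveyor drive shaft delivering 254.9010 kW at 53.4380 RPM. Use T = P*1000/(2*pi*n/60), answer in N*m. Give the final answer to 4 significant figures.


omega = 2*pi*53.4380/60 = 5.59601 rad/s
T = 254.9010*1000 / 5.59601
T = 45550 N*m


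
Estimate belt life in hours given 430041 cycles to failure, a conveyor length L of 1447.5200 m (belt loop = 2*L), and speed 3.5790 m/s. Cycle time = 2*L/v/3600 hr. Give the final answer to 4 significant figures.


cycle_time = 2 * 1447.5200 / 3.5790 / 3600 = 0.224693 hr
life = 430041 * 0.224693 = 96630 hours


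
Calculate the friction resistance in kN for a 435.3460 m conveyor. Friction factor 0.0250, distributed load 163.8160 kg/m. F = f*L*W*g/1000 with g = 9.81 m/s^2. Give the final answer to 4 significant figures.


F = 0.0250 * 435.3460 * 163.8160 * 9.81 / 1000
F = 17.49 kN


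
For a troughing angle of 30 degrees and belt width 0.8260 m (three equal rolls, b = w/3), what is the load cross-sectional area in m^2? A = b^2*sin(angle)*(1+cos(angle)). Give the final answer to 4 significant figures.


b = 0.8260/3 = 0.275333 m
A = 0.275333^2 * sin(30 deg) * (1 + cos(30 deg))
A = 0.07073 m^2


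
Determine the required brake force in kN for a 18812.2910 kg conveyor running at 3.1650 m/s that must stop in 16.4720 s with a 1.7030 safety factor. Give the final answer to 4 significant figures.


F = 18812.2910 * 3.1650 / 16.4720 * 1.7030 / 1000
F = 6.156 kN


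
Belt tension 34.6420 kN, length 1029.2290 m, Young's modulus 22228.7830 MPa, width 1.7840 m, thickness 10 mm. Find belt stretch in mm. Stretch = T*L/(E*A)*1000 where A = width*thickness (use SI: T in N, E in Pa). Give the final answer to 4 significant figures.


A = 1.7840 * 0.01 = 0.01784 m^2
Stretch = 34.6420*1000 * 1029.2290 / (22228.7830e6 * 0.01784) * 1000
Stretch = 89.91 mm
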